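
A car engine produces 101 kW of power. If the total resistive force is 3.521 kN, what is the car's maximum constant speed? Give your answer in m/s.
Convert to SI: F = 3521.0 N
P = Fv ⇒ v = P/F = 101000 W/3521.0 N = 28.69 m/s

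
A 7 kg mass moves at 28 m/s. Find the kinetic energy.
KE = ½mv² = ½(7)(28)² = 2744.0 J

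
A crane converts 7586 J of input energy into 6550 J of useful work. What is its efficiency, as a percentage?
η = W_out/W_in = 6550/7586 = 86.34%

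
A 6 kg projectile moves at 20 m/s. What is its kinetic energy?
KE = ½mv² = ½(6)(20)² = 1200.0 J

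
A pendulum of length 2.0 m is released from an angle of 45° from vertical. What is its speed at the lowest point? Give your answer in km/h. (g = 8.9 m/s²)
h = L(1 − cosθ) = 2.0(1 − cos45°) = 0.585786 m
v = √(2gh) = √(2·8.9·0.585786) = 3.22909 m/s = 11.62 km/h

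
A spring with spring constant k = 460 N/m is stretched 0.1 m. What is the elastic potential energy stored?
PE = ½kx² = ½(460)(0.1)² = 2.3 J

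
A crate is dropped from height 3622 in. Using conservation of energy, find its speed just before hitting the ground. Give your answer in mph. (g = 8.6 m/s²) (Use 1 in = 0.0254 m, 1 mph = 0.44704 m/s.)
Convert to SI: h = 91.9988 m
mgh = ½mv² ⇒ v = √(2gh) = √(2·8.6·91.9988) = 39.7791 m/s = 88.98 mph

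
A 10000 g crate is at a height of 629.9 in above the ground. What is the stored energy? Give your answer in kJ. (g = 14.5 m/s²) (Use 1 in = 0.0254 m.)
Convert to SI: m = 10.0 kg, h = 15.9995 m
PE = mgh = (10.0)(14.5)(15.9995) = 2319.92 J = 2.32 kJ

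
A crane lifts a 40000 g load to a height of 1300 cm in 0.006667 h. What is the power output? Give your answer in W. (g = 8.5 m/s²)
Convert to SI: m = 40.0 kg, h = 13.0 m, t = 24.0012 s
P = mgh/t = (40.0)(8.5)(13.0)/24.0012 = 184.2 W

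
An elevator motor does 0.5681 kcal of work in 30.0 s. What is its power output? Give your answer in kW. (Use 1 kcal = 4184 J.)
Convert to SI: W = 2376.93 J, t = 30.0 s
P = W/t = 2376.93/30.0 = 79.231 W = 0.07923 kW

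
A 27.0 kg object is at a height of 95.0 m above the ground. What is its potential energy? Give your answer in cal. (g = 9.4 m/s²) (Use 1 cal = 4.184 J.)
PE = mgh = (27.0)(9.4)(95.0) = 24111.0 J = 5763 cal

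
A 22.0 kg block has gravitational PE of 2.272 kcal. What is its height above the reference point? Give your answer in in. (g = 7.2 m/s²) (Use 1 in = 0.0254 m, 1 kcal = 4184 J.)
Convert to SI: m = 22.0 kg, PE = 9506.05 J
h = PE/(mg) = 9506.05/(22.0·7.2) = 60.0129 m = 2363 in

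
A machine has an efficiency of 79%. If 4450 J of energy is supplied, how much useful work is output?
W_out = η·W_in = 0.79·4450 = 3515.5 J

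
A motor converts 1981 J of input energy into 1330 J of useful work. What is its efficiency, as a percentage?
η = W_out/W_in = 1330/1981 = 67.14%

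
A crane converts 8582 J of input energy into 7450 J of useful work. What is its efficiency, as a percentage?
η = W_out/W_in = 7450/8582 = 86.81%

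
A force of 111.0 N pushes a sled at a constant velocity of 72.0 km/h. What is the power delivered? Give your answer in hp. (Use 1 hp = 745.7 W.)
Convert to SI: F = 111.0 N, v = 20.0 m/s
P = Fv = (111.0)(20.0) = 2220.0 W = 2.977 hp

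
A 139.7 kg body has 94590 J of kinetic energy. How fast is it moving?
v = √(2·KE/m) = √(2·94590/139.7) = 36.8 m/s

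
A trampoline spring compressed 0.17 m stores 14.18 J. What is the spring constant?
k = 2·PE/x² = 2·14.18/(0.17)² = 981.3 N/m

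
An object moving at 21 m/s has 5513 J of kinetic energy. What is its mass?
m = 2·KE/v² = 2·5513/(21)² = 25.0 kg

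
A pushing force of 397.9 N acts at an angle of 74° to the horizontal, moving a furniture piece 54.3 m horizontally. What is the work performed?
W = F·d·cosθ = (397.9)(54.3)cos(74°) = 5955 J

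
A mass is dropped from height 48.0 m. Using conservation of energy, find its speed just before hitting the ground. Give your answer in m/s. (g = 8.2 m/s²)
mgh = ½mv² ⇒ v = √(2gh) = √(2·8.2·48.0) = 28.06 m/s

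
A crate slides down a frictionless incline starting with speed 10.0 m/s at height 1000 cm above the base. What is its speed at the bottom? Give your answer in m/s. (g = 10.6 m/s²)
Convert to SI: v₀ = 10.0 m/s, h = 10.0 m
½mv₀² + mgh = ½mv² ⇒ v = √(v₀² + 2gh) = √(10.0² + 2·10.6·10.0) = 17.66 m/s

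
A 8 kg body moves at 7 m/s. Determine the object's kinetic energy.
KE = ½mv² = ½(8)(7)² = 196.0 J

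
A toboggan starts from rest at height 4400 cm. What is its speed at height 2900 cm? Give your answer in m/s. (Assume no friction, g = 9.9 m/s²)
Convert to SI: h₁−h₂ = 15.0 m
mgh₁ = mgh₂ + ½mv² ⇒ v = √(2g(h₁−h₂)) = √(2·9.9·15.0) = 17.23 m/s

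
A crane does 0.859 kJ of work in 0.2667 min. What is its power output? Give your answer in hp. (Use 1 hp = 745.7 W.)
Convert to SI: W = 859.0 J, t = 16.002 s
P = W/t = 859.0/16.002 = 53.6808 W = 0.07199 hp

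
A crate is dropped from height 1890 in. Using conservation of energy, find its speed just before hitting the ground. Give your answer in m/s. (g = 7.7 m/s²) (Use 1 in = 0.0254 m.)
Convert to SI: h = 48.006 m
mgh = ½mv² ⇒ v = √(2gh) = √(2·7.7·48.006) = 27.19 m/s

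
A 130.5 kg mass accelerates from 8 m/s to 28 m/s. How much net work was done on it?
W = ΔKE = ½m(v₂² − v₁²) = ½(130.5)(28² − 8²) = 46980.0 J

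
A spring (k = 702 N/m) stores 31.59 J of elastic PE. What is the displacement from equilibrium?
x = √(2·PE/k) = √(2·31.59/702) = 0.3 m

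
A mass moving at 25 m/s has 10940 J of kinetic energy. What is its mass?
m = 2·KE/v² = 2·10940/(25)² = 35.01 kg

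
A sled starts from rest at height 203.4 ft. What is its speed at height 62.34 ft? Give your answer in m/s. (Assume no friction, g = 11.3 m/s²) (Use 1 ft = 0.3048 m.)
Convert to SI: h₁−h₂ = 42.9951 m
mgh₁ = mgh₂ + ½mv² ⇒ v = √(2g(h₁−h₂)) = √(2·11.3·42.9951) = 31.17 m/s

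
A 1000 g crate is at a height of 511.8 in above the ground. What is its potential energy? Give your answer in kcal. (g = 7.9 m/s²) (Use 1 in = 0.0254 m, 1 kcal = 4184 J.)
Convert to SI: m = 1.0 kg, h = 12.9997 m
PE = mgh = (1.0)(7.9)(12.9997) = 102.698 J = 0.02455 kcal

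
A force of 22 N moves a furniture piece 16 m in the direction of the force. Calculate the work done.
W = F·d = (22)(16) = 352.0 J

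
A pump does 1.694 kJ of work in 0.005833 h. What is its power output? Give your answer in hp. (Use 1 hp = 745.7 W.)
Convert to SI: W = 1694.0 J, t = 20.9988 s
P = W/t = 1694.0/20.9988 = 80.6713 W = 0.1082 hp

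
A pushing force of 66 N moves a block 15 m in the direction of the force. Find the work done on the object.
W = F·d = (66)(15) = 990.0 J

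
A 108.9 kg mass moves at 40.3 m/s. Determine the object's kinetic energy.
KE = ½mv² = ½(108.9)(40.3)² = 88430 J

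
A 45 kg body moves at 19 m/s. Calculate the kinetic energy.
KE = ½mv² = ½(45)(19)² = 8122.5 J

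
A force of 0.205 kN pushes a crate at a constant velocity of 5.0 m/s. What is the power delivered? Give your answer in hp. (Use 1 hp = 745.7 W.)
Convert to SI: F = 205.0 N, v = 5.0 m/s
P = Fv = (205.0)(5.0) = 1025.0 W = 1.375 hp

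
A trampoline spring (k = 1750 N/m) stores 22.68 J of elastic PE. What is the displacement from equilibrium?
x = √(2·PE/k) = √(2·22.68/1750) = 0.161 m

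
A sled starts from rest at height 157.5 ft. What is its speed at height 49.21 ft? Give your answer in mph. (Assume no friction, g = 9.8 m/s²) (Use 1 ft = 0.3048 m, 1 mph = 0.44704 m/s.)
Convert to SI: h₁−h₂ = 33.0068 m
mgh₁ = mgh₂ + ½mv² ⇒ v = √(2g(h₁−h₂)) = √(2·9.8·33.0068) = 25.4349 m/s = 56.9 mph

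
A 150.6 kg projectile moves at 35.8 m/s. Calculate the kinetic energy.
KE = ½mv² = ½(150.6)(35.8)² = 96510 J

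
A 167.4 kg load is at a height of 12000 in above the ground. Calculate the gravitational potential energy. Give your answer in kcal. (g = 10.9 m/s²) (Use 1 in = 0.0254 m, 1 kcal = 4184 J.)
Convert to SI: m = 167.4 kg, h = 304.8 m
PE = mgh = (167.4)(10.9)(304.8) = 556156 J = 132.9 kcal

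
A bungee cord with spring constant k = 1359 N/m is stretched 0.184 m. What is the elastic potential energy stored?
PE = ½kx² = ½(1359)(0.184)² = 23.01 J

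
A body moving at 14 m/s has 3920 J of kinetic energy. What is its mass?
m = 2·KE/v² = 2·3920/(14)² = 40.0 kg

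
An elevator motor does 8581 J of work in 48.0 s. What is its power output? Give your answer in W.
P = W/t = 8581.0/48.0 = 178.8 W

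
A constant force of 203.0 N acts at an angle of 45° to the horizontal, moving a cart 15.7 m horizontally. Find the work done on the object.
W = F·d·cosθ = (203.0)(15.7)cos(45°) = 2254 J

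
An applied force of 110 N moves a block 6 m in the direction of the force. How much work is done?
W = F·d = (110)(6) = 660.0 J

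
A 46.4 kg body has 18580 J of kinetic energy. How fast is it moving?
v = √(2·KE/m) = √(2·18580/46.4) = 28.3 m/s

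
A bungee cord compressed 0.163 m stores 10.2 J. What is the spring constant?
k = 2·PE/x² = 2·10.2/(0.163)² = 767.8 N/m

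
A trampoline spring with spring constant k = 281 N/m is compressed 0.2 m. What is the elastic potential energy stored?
PE = ½kx² = ½(281)(0.2)² = 5.62 J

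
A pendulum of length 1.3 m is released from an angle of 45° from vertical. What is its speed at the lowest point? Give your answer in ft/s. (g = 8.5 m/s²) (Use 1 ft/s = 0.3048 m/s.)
h = L(1 − cosθ) = 1.3(1 − cos45°) = 0.380761 m
v = √(2gh) = √(2·8.5·0.380761) = 2.5442 m/s = 8.347 ft/s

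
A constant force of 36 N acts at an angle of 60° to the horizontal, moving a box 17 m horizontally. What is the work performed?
W = F·d·cosθ = (36)(17)cos(60°) = 306.0 J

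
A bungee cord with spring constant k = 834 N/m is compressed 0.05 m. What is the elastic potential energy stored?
PE = ½kx² = ½(834)(0.05)² = 1.043 J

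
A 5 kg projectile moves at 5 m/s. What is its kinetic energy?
KE = ½mv² = ½(5)(5)² = 62.5 J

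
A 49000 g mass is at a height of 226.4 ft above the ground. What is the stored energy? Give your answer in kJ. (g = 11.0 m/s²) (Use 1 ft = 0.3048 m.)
Convert to SI: m = 49.0 kg, h = 69.0067 m
PE = mgh = (49.0)(11.0)(69.0067) = 37194.6 J = 37.19 kJ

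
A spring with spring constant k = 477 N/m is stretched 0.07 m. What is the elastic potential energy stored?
PE = ½kx² = ½(477)(0.07)² = 1.169 J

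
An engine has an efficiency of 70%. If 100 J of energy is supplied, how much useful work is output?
W_out = η·W_in = 0.7·100 = 70.0 J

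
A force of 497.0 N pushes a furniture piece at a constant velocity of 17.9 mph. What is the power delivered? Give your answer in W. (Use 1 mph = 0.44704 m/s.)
Convert to SI: F = 497.0 N, v = 8.00202 m/s
P = Fv = (497.0)(8.00202) = 3977 W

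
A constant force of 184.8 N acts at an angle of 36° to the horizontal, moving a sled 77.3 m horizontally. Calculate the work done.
W = F·d·cosθ = (184.8)(77.3)cos(36°) = 11560 J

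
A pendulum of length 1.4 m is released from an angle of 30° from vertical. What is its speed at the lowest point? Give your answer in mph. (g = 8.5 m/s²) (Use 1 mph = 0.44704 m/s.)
h = L(1 − cosθ) = 1.4(1 − cos30°) = 0.187564 m
v = √(2gh) = √(2·8.5·0.187564) = 1.78566 m/s = 3.994 mph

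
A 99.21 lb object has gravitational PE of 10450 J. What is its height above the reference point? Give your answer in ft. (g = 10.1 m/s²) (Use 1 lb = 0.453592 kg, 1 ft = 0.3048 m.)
Convert to SI: m = 45.0009 kg, PE = 10450.0 J
h = PE/(mg) = 10450.0/(45.0009·10.1) = 22.9919 m = 75.43 ft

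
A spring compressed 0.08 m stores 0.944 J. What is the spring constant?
k = 2·PE/x² = 2·0.944/(0.08)² = 295.0 N/m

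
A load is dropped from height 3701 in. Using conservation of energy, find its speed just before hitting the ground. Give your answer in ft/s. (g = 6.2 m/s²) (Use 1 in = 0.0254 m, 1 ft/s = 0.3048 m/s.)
Convert to SI: h = 94.0054 m
mgh = ½mv² ⇒ v = √(2gh) = √(2·6.2·94.0054) = 34.1419 m/s = 112.0 ft/s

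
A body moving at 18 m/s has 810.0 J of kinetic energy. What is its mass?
m = 2·KE/v² = 2·810.0/(18)² = 5.0 kg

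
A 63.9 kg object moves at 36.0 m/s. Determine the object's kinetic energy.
KE = ½mv² = ½(63.9)(36.0)² = 41410 J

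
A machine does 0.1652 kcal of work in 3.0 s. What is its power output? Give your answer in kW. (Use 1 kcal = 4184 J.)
Convert to SI: W = 691.197 J, t = 3.0 s
P = W/t = 691.197/3.0 = 230.399 W = 0.2304 kW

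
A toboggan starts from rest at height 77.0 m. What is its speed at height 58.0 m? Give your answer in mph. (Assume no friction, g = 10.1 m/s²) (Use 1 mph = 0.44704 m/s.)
mgh₁ = mgh₂ + ½mv² ⇒ v = √(2g(h₁−h₂)) = √(2·10.1·19.0) = 19.5908 m/s = 43.82 mph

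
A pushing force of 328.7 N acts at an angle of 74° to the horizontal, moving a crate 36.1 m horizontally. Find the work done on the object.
W = F·d·cosθ = (328.7)(36.1)cos(74°) = 3271 J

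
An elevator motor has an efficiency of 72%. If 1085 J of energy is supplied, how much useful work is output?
W_out = η·W_in = 0.72·1085 = 781.2 J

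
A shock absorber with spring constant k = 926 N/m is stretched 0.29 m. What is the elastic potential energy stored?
PE = ½kx² = ½(926)(0.29)² = 38.94 J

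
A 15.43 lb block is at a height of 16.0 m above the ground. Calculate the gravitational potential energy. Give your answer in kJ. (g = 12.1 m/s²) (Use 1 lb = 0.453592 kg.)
Convert to SI: m = 6.99892 kg, h = 16.0 m
PE = mgh = (6.99892)(12.1)(16.0) = 1354.99 J = 1.355 kJ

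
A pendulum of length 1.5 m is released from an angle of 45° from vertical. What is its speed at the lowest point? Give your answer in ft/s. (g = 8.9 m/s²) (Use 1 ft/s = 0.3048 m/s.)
h = L(1 − cosθ) = 1.5(1 − cos45°) = 0.43934 m
v = √(2gh) = √(2·8.9·0.43934) = 2.79647 m/s = 9.175 ft/s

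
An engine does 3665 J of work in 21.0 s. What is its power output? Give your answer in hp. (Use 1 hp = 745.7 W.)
P = W/t = 3665.0/21.0 = 174.524 W = 0.234 hp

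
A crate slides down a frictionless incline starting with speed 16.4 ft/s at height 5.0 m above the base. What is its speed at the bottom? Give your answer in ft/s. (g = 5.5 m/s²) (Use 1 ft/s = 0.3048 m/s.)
Convert to SI: v₀ = 4.99872 m/s, h = 5.0 m
½mv₀² + mgh = ½mv² ⇒ v = √(v₀² + 2gh) = √(4.99872² + 2·5.5·5.0) = 8.94356 m/s = 29.34 ft/s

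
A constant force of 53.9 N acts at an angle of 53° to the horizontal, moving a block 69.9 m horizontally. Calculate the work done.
W = F·d·cosθ = (53.9)(69.9)cos(53°) = 2267 J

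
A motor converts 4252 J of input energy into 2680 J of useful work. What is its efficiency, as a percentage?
η = W_out/W_in = 2680/4252 = 63.03%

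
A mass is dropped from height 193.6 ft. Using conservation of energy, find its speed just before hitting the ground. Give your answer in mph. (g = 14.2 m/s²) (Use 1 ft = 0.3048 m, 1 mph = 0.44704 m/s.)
Convert to SI: h = 59.0093 m
mgh = ½mv² ⇒ v = √(2gh) = √(2·14.2·59.0093) = 40.9373 m/s = 91.57 mph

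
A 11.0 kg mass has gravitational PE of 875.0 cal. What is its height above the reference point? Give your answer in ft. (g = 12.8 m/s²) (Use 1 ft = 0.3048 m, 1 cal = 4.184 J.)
Convert to SI: m = 11.0 kg, PE = 3661.0 J
h = PE/(mg) = 3661.0/(11.0·12.8) = 26.0014 m = 85.31 ft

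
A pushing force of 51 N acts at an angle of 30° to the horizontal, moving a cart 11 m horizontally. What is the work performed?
W = F·d·cosθ = (51)(11)cos(30°) = 485.8 J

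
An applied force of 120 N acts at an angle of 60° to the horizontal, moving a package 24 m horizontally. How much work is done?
W = F·d·cosθ = (120)(24)cos(60°) = 1440 J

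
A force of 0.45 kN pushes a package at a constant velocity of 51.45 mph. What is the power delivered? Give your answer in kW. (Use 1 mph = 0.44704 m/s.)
Convert to SI: F = 450.0 N, v = 23.0002 m/s
P = Fv = (450.0)(23.0002) = 10350.1 W = 10.35 kW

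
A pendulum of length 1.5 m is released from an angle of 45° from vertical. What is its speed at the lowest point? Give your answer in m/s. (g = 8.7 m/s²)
h = L(1 − cosθ) = 1.5(1 − cos45°) = 0.43934 m
v = √(2gh) = √(2·8.7·0.43934) = 2.765 m/s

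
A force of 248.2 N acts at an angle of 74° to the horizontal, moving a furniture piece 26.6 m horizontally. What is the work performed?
W = F·d·cosθ = (248.2)(26.6)cos(74°) = 1820 J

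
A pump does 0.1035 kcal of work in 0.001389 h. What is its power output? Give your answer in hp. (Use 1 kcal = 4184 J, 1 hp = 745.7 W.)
Convert to SI: W = 433.044 J, t = 5.0004 s
P = W/t = 433.044/5.0004 = 86.6019 W = 0.1161 hp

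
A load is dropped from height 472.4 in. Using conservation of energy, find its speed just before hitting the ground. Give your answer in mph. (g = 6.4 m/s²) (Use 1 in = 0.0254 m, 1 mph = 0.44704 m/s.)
Convert to SI: h = 11.999 m
mgh = ½mv² ⇒ v = √(2gh) = √(2·6.4·11.999) = 12.393 m/s = 27.72 mph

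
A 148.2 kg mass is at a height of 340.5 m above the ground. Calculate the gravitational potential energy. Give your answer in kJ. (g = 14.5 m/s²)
PE = mgh = (148.2)(14.5)(340.5) = 731700 J = 731.7 kJ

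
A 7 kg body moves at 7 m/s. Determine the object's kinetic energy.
KE = ½mv² = ½(7)(7)² = 171.5 J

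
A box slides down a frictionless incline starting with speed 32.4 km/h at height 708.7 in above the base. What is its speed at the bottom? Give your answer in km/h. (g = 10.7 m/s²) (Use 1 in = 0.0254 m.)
Convert to SI: v₀ = 9.0 m/s, h = 18.001 m
½mv₀² + mgh = ½mv² ⇒ v = √(v₀² + 2gh) = √(9.0² + 2·10.7·18.001) = 21.5922 m/s = 77.73 km/h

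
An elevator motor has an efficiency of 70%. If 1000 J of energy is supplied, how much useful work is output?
W_out = η·W_in = 0.7·1000 = 700.0 J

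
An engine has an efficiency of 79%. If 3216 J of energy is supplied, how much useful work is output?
W_out = η·W_in = 0.79·3216 = 2540.64 J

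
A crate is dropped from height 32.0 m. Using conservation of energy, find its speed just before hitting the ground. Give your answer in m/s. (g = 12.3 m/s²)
mgh = ½mv² ⇒ v = √(2gh) = √(2·12.3·32.0) = 28.06 m/s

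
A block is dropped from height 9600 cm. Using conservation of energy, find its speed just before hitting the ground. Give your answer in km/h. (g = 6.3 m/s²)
Convert to SI: h = 96.0 m
mgh = ½mv² ⇒ v = √(2gh) = √(2·6.3·96.0) = 34.7793 m/s = 125.2 km/h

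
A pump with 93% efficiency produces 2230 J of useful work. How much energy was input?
W_in = W_out/η = 2230/0.93 = 2398 J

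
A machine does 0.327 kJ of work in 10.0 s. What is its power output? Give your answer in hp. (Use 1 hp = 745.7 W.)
Convert to SI: W = 327.0 J, t = 10.0 s
P = W/t = 327.0/10.0 = 32.7 W = 0.04385 hp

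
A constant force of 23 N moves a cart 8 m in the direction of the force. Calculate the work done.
W = F·d = (23)(8) = 184.0 J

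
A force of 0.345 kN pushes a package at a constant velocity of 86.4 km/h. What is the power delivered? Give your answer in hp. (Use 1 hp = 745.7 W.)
Convert to SI: F = 345.0 N, v = 24.0 m/s
P = Fv = (345.0)(24.0) = 8280.0 W = 11.1 hp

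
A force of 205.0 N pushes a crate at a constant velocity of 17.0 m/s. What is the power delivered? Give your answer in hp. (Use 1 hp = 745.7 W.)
P = Fv = (205.0)(17.0) = 3485.0 W = 4.673 hp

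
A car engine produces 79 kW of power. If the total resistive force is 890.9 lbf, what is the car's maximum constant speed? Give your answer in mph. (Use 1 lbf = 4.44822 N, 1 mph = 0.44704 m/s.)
Convert to SI: F = 3962.92 N
P = Fv ⇒ v = P/F = 79000 W/3962.92 N = 19.9348 m/s = 44.59 mph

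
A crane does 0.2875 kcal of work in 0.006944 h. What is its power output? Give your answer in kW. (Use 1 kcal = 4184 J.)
Convert to SI: W = 1202.9 J, t = 24.9984 s
P = W/t = 1202.9/24.9984 = 48.1191 W = 0.04812 kW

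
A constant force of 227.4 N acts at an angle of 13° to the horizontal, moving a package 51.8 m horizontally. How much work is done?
W = F·d·cosθ = (227.4)(51.8)cos(13°) = 11480 J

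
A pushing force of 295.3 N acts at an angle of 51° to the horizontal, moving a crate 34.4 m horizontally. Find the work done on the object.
W = F·d·cosθ = (295.3)(34.4)cos(51°) = 6393 J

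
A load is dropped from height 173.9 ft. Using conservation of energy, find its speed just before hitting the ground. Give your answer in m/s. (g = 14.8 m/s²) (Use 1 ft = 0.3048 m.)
Convert to SI: h = 53.0047 m
mgh = ½mv² ⇒ v = √(2gh) = √(2·14.8·53.0047) = 39.61 m/s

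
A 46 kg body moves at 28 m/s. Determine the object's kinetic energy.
KE = ½mv² = ½(46)(28)² = 18032.0 J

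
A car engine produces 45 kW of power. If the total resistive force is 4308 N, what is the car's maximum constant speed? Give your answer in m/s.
P = Fv ⇒ v = P/F = 45000 W/4308.0 N = 10.45 m/s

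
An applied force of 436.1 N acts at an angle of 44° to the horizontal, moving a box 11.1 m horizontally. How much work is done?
W = F·d·cosθ = (436.1)(11.1)cos(44°) = 3482 J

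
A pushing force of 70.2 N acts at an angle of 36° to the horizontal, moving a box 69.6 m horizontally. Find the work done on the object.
W = F·d·cosθ = (70.2)(69.6)cos(36°) = 3953 J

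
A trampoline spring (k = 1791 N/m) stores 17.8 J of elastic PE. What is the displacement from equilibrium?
x = √(2·PE/k) = √(2·17.8/1791) = 0.141 m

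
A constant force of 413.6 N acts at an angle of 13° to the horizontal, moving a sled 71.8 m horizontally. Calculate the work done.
W = F·d·cosθ = (413.6)(71.8)cos(13°) = 28940 J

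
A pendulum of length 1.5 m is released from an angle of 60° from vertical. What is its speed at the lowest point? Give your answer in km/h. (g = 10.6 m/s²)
h = L(1 − cosθ) = 1.5(1 − cos60°) = 0.75 m
v = √(2gh) = √(2·10.6·0.75) = 3.98748 m/s = 14.35 km/h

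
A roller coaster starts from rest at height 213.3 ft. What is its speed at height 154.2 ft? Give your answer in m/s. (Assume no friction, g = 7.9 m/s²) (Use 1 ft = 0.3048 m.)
Convert to SI: h₁−h₂ = 18.0137 m
mgh₁ = mgh₂ + ½mv² ⇒ v = √(2g(h₁−h₂)) = √(2·7.9·18.0137) = 16.87 m/s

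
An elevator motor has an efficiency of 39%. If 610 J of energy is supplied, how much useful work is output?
W_out = η·W_in = 0.39·610 = 237.9 J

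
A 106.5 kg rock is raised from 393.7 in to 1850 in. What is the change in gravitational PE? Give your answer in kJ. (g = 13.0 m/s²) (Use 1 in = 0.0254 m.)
Convert to SI: m = 106.5 kg, Δh = 36.99 m
ΔPE = mgΔh = (106.5)(13.0)(36.99) = 51212.7 J = 51.21 kJ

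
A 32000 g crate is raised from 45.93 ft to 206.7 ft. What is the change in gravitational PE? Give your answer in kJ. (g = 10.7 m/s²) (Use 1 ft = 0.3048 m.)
Convert to SI: m = 32.0 kg, Δh = 49.0027 m
ΔPE = mgΔh = (32.0)(10.7)(49.0027) = 16778.5 J = 16.78 kJ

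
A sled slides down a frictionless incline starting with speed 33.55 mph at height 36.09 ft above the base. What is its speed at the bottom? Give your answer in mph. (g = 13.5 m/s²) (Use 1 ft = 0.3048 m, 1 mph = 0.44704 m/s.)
Convert to SI: v₀ = 14.9982 m/s, h = 11.0002 m
½mv₀² + mgh = ½mv² ⇒ v = √(v₀² + 2gh) = √(14.9982² + 2·13.5·11.0002) = 22.8463 m/s = 51.11 mph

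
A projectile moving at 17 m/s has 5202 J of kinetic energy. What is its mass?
m = 2·KE/v² = 2·5202/(17)² = 36.0 kg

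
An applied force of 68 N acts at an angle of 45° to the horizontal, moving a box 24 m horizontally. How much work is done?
W = F·d·cosθ = (68)(24)cos(45°) = 1154 J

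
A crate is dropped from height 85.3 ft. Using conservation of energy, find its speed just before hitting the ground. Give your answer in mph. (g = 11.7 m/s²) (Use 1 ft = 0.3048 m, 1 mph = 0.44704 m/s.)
Convert to SI: h = 25.9994 m
mgh = ½mv² ⇒ v = √(2gh) = √(2·11.7·25.9994) = 24.6655 m/s = 55.18 mph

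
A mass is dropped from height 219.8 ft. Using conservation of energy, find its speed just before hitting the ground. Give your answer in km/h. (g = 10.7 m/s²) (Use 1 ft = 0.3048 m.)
Convert to SI: h = 66.995 m
mgh = ½mv² ⇒ v = √(2gh) = √(2·10.7·66.995) = 37.8642 m/s = 136.3 km/h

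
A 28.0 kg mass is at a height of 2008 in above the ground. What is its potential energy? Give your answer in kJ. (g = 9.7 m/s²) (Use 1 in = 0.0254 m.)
Convert to SI: m = 28.0 kg, h = 51.0032 m
PE = mgh = (28.0)(9.7)(51.0032) = 13852.5 J = 13.85 kJ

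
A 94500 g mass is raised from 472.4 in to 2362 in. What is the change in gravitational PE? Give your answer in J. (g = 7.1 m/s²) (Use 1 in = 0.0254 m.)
Convert to SI: m = 94.5 kg, Δh = 47.9958 m
ΔPE = mgΔh = (94.5)(7.1)(47.9958) = 32200 J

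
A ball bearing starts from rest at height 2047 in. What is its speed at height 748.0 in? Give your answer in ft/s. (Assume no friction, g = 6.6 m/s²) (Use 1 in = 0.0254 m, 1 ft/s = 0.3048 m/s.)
Convert to SI: h₁−h₂ = 32.9946 m
mgh₁ = mgh₂ + ½mv² ⇒ v = √(2g(h₁−h₂)) = √(2·6.6·32.9946) = 20.8693 m/s = 68.47 ft/s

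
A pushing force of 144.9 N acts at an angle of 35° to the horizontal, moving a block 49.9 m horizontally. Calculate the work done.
W = F·d·cosθ = (144.9)(49.9)cos(35°) = 5923 J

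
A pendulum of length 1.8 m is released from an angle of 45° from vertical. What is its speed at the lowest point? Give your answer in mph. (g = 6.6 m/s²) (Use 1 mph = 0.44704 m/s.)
h = L(1 − cosθ) = 1.8(1 − cos45°) = 0.527208 m
v = √(2gh) = √(2·6.6·0.527208) = 2.63802 m/s = 5.901 mph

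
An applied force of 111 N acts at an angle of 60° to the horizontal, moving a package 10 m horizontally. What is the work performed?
W = F·d·cosθ = (111)(10)cos(60°) = 555.0 J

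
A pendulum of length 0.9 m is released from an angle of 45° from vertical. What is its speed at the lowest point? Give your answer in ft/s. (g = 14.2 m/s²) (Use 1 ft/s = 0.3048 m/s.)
h = L(1 − cosθ) = 0.9(1 − cos45°) = 0.263604 m
v = √(2gh) = √(2·14.2·0.263604) = 2.73612 m/s = 8.977 ft/s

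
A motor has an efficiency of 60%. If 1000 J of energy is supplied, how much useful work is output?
W_out = η·W_in = 0.6·1000 = 600.0 J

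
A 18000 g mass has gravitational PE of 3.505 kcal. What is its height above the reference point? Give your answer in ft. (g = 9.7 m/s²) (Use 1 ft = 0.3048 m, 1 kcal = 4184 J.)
Convert to SI: m = 18.0 kg, PE = 14664.9 J
h = PE/(mg) = 14664.9/(18.0·9.7) = 83.9915 m = 275.6 ft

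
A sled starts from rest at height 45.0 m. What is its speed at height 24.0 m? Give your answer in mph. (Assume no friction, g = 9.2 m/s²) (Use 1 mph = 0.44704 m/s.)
mgh₁ = mgh₂ + ½mv² ⇒ v = √(2g(h₁−h₂)) = √(2·9.2·21.0) = 19.6571 m/s = 43.97 mph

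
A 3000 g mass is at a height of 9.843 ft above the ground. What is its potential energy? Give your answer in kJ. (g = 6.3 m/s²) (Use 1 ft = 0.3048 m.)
Convert to SI: m = 3.0 kg, h = 3.00015 m
PE = mgh = (3.0)(6.3)(3.00015) = 56.7028 J = 0.0567 kJ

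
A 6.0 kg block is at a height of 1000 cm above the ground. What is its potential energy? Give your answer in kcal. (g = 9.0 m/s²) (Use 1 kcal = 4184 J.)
Convert to SI: m = 6.0 kg, h = 10.0 m
PE = mgh = (6.0)(9.0)(10.0) = 540.0 J = 0.1291 kcal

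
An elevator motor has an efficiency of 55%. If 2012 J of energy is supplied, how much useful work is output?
W_out = η·W_in = 0.55·2012 = 1106.6 J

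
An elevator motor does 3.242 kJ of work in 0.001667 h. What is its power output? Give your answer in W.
Convert to SI: W = 3242.0 J, t = 6.0012 s
P = W/t = 3242.0/6.0012 = 540.2 W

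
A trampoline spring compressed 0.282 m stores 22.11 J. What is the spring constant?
k = 2·PE/x² = 2·22.11/(0.282)² = 556.1 N/m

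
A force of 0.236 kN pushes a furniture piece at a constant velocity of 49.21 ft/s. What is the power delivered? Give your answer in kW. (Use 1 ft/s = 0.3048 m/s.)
Convert to SI: F = 236.0 N, v = 14.9992 m/s
P = Fv = (236.0)(14.9992) = 3539.81 W = 3.54 kW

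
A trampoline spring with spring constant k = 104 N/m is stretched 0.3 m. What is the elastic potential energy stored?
PE = ½kx² = ½(104)(0.3)² = 4.68 J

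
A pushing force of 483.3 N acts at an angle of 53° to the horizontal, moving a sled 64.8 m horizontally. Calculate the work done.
W = F·d·cosθ = (483.3)(64.8)cos(53°) = 18850 J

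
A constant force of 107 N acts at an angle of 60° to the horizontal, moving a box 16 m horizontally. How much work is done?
W = F·d·cosθ = (107)(16)cos(60°) = 856.0 J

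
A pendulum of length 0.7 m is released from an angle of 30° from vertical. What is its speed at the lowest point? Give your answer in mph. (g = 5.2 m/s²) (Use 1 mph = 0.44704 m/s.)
h = L(1 − cosθ) = 0.7(1 − cos30°) = 0.0937822 m
v = √(2gh) = √(2·5.2·0.0937822) = 0.987591 m/s = 2.209 mph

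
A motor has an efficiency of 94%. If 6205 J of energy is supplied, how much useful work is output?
W_out = η·W_in = 0.94·6205 = 5832.7 J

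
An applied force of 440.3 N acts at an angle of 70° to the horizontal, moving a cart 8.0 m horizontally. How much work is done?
W = F·d·cosθ = (440.3)(8.0)cos(70°) = 1205 J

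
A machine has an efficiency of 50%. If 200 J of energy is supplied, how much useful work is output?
W_out = η·W_in = 0.5·200 = 100.0 J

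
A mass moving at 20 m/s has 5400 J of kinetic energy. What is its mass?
m = 2·KE/v² = 2·5400/(20)² = 27.0 kg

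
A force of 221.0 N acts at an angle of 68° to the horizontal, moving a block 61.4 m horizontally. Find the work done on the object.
W = F·d·cosθ = (221.0)(61.4)cos(68°) = 5083 J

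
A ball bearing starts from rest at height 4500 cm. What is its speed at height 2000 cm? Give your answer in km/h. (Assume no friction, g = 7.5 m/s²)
Convert to SI: h₁−h₂ = 25.0 m
mgh₁ = mgh₂ + ½mv² ⇒ v = √(2g(h₁−h₂)) = √(2·7.5·25.0) = 19.3649 m/s = 69.71 km/h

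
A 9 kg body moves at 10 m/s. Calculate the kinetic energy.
KE = ½mv² = ½(9)(10)² = 450.0 J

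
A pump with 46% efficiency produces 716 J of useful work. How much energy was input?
W_in = W_out/η = 716/0.46 = 1557 J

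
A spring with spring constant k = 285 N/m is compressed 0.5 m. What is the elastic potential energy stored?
PE = ½kx² = ½(285)(0.5)² = 35.63 J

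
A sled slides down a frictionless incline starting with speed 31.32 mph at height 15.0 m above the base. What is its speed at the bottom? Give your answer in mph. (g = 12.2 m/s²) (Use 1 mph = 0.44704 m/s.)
Convert to SI: v₀ = 14.0013 m/s, h = 15.0 m
½mv₀² + mgh = ½mv² ⇒ v = √(v₀² + 2gh) = √(14.0013² + 2·12.2·15.0) = 23.7073 m/s = 53.03 mph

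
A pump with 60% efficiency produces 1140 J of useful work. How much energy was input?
W_in = W_out/η = 1140/0.6 = 1900 J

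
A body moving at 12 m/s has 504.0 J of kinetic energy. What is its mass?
m = 2·KE/v² = 2·504.0/(12)² = 7.0 kg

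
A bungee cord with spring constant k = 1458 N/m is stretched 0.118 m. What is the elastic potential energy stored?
PE = ½kx² = ½(1458)(0.118)² = 10.15 J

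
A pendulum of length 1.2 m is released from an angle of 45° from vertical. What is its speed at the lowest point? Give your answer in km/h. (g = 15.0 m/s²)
h = L(1 − cosθ) = 1.2(1 − cos45°) = 0.351472 m
v = √(2gh) = √(2·15.0·0.351472) = 3.24718 m/s = 11.69 km/h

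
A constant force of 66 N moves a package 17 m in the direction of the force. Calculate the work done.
W = F·d = (66)(17) = 1122 J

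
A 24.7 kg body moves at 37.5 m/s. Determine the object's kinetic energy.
KE = ½mv² = ½(24.7)(37.5)² = 17370 J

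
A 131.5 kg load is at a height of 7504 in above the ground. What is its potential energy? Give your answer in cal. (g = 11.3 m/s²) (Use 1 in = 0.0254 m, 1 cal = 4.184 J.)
Convert to SI: m = 131.5 kg, h = 190.602 m
PE = mgh = (131.5)(11.3)(190.602) = 283224 J = 67690 cal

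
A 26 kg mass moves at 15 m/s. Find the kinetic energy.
KE = ½mv² = ½(26)(15)² = 2925.0 J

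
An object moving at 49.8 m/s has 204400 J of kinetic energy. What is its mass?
m = 2·KE/v² = 2·204400/(49.8)² = 164.8 kg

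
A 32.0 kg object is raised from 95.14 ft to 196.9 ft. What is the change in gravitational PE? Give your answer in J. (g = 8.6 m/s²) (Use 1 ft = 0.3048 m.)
Convert to SI: m = 32.0 kg, Δh = 31.0164 m
ΔPE = mgΔh = (32.0)(8.6)(31.0164) = 8536 J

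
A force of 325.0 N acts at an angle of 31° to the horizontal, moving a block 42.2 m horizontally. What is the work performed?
W = F·d·cosθ = (325.0)(42.2)cos(31°) = 11760 J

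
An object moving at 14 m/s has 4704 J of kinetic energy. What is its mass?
m = 2·KE/v² = 2·4704/(14)² = 48.0 kg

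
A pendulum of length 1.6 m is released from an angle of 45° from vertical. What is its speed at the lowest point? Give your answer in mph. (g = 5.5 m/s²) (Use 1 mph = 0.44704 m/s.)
h = L(1 − cosθ) = 1.6(1 − cos45°) = 0.468629 m
v = √(2gh) = √(2·5.5·0.468629) = 2.27045 m/s = 5.079 mph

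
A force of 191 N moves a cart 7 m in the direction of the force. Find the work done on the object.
W = F·d = (191)(7) = 1337 J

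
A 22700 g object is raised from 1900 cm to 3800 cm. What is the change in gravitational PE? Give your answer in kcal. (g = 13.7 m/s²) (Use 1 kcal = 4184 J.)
Convert to SI: m = 22.7 kg, Δh = 19.0 m
ΔPE = mgΔh = (22.7)(13.7)(19.0) = 5908.81 J = 1.412 kcal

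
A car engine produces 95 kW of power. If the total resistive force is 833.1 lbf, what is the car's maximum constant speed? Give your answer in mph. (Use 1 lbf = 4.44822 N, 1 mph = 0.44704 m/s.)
Convert to SI: F = 3705.81 N
P = Fv ⇒ v = P/F = 95000 W/3705.81 N = 25.6354 m/s = 57.34 mph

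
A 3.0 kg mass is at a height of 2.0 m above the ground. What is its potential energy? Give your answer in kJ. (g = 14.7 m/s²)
PE = mgh = (3.0)(14.7)(2.0) = 88.2 J = 0.0882 kJ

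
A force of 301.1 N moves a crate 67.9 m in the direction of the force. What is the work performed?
W = F·d = (301.1)(67.9) = 20440 J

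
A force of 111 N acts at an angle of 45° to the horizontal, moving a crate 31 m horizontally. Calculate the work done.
W = F·d·cosθ = (111)(31)cos(45°) = 2433 J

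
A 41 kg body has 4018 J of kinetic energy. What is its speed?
v = √(2·KE/m) = √(2·4018/41) = 14.0 m/s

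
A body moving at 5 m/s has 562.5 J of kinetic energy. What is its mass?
m = 2·KE/v² = 2·562.5/(5)² = 45.0 kg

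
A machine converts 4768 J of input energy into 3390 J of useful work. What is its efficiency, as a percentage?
η = W_out/W_in = 3390/4768 = 71.1%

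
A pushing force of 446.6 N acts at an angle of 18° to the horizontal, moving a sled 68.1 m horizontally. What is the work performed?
W = F·d·cosθ = (446.6)(68.1)cos(18°) = 28920 J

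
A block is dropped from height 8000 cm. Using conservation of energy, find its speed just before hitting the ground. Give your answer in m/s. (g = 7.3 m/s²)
Convert to SI: h = 80.0 m
mgh = ½mv² ⇒ v = √(2gh) = √(2·7.3·80.0) = 34.18 m/s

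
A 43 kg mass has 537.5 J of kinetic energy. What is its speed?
v = √(2·KE/m) = √(2·537.5/43) = 5.0 m/s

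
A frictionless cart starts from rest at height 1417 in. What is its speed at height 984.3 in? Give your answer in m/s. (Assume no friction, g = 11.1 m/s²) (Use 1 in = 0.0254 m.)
Convert to SI: h₁−h₂ = 10.9906 m
mgh₁ = mgh₂ + ½mv² ⇒ v = √(2g(h₁−h₂)) = √(2·11.1·10.9906) = 15.62 m/s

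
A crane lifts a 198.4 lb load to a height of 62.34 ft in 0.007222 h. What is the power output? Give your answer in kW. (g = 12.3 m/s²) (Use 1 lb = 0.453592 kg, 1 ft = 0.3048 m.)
Convert to SI: m = 89.9927 kg, h = 19.0012 m, t = 25.9992 s
P = mgh/t = (89.9927)(12.3)(19.0012)/25.9992 = 808.973 W = 0.809 kW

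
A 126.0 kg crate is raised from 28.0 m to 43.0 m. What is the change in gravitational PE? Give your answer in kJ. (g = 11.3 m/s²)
ΔPE = mgΔh = (126.0)(11.3)(15.0) = 21357.0 J = 21.36 kJ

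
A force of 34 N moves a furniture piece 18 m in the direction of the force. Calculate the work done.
W = F·d = (34)(18) = 612.0 J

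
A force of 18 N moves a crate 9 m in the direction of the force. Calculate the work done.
W = F·d = (18)(9) = 162.0 J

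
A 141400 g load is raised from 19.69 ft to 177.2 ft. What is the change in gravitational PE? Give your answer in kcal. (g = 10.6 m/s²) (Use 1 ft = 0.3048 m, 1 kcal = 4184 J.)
Convert to SI: m = 141.4 kg, Δh = 48.009 m
ΔPE = mgΔh = (141.4)(10.6)(48.009) = 71957.9 J = 17.2 kcal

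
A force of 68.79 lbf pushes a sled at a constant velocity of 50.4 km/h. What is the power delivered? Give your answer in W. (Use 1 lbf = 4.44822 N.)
Convert to SI: F = 305.993 N, v = 14.0 m/s
P = Fv = (305.993)(14.0) = 4284 W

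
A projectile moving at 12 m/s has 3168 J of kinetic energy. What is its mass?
m = 2·KE/v² = 2·3168/(12)² = 44.0 kg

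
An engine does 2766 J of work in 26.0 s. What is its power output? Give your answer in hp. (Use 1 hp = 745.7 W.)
P = W/t = 2766.0/26.0 = 106.385 W = 0.1427 hp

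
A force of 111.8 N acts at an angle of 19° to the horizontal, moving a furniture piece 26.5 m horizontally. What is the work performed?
W = F·d·cosθ = (111.8)(26.5)cos(19°) = 2801 J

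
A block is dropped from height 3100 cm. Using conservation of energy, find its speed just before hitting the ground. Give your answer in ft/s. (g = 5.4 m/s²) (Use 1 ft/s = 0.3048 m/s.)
Convert to SI: h = 31.0 m
mgh = ½mv² ⇒ v = √(2gh) = √(2·5.4·31.0) = 18.2975 m/s = 60.03 ft/s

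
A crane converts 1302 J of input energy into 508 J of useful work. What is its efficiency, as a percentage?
η = W_out/W_in = 508/1302 = 39.02%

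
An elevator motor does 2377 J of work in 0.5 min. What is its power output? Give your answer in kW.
Convert to SI: W = 2377.0 J, t = 30.0 s
P = W/t = 2377.0/30.0 = 79.2333 W = 0.07923 kW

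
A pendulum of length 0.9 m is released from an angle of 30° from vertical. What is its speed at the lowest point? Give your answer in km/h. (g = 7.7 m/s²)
h = L(1 − cosθ) = 0.9(1 − cos30°) = 0.120577 m
v = √(2gh) = √(2·7.7·0.120577) = 1.36268 m/s = 4.906 km/h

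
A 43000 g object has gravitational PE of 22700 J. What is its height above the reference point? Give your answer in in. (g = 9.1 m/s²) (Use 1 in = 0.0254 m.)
Convert to SI: m = 43.0 kg, PE = 22700.0 J
h = PE/(mg) = 22700.0/(43.0·9.1) = 58.0118 m = 2284 in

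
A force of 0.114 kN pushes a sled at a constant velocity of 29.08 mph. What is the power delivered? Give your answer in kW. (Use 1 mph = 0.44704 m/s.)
Convert to SI: F = 114.0 N, v = 12.9999 m/s
P = Fv = (114.0)(12.9999) = 1481.99 W = 1.482 kW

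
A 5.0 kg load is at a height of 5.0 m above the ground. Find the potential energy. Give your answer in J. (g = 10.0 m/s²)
PE = mgh = (5.0)(10.0)(5.0) = 250.0 J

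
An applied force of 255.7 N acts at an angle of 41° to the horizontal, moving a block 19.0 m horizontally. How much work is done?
W = F·d·cosθ = (255.7)(19.0)cos(41°) = 3667 J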